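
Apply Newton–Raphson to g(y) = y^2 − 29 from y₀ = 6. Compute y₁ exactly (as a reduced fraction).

g'(y) = 2y.
g(6) = 7, g'(6) = 12, so y₁ = 6 − 7/12 = 65/12.

65/12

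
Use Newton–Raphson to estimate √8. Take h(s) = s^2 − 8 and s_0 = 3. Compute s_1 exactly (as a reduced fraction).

17/6

h'(s) = 2s.
h(3) = 1, h'(3) = 6, so s_1 = 3 − 1/6 = 17/6.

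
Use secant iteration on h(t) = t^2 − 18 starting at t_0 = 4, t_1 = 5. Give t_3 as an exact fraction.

h(4) = −2, h(5) = 7. t_2 = 5 − 7·(5 − 4)/(7 − (−2)) = 38/9.
h(5) = 7, h(38/9) = −14/81. t_3 = (38/9) − (−14/81)·((38/9) − 5)/((−14/81) − 7) = 352/83.

352/83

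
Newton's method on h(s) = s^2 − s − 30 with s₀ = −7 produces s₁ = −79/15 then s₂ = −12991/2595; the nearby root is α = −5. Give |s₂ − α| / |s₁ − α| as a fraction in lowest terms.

4/173

s₁ − α = −79/15 − (−5) = −79/15 + 5 = −4/15, so |s₁ − α| = 4/15.
s₂ − α = −12991/2595 − (−5) = −12991/2595 + 5 = −16/2595, so |s₂ − α| = 16/2595.
Ratio = (16/2595) / (4/15) = 4/173.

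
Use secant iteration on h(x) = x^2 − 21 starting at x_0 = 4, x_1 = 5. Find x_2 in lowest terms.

h(4) = −5, h(5) = 4. x_2 = 5 − 4·(5 − 4)/(4 − (−5)) = 41/9.

41/9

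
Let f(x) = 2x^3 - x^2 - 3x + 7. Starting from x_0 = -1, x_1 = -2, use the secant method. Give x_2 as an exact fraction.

f(-1) = 7, f(-2) = -7. x_2 = (-2) - (-7)·((-2) - (-1))/((-7) - 7) = -3/2.

-3/2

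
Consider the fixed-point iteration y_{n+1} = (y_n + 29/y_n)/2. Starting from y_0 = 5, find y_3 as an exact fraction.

y_1 = (5 + 29/5)/2 = 27/5.
y_2 = (27/5 + 29/(27/5))/2 = 727/135.
y_3 = (727/135 + 29/(727/135))/2 = 528527/98145.

528527/98145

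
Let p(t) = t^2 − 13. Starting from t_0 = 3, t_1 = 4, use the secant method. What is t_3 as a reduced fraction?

p(3) = −4, p(4) = 3. t_2 = 4 − 3·(4 − 3)/(3 − (−4)) = 25/7.
p(4) = 3, p(25/7) = −12/49. t_3 = (25/7) − (−12/49)·((25/7) − 4)/((−12/49) − 3) = 191/53.

191/53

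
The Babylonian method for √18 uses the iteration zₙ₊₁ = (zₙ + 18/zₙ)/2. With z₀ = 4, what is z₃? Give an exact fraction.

z₁ = (4 + 18/4)/2 = 17/4.
z₂ = (17/4 + 18/(17/4))/2 = 577/136.
z₃ = (577/136 + 18/(577/136))/2 = 665857/156944.

665857/156944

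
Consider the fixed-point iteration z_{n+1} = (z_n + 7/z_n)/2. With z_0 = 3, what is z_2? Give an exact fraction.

z_1 = (3 + 7/3)/2 = 8/3.
z_2 = (8/3 + 7/(8/3))/2 = 127/48.

127/48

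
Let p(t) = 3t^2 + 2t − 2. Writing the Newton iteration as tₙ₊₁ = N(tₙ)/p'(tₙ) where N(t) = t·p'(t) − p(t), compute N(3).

p'(t) = 6t + 2.
N(t) = t·p'(t) − p(t) = t·(6t + 2) − (3t^2 + 2t − 2) = 3t^2 + 2.
N(3) = 29.

29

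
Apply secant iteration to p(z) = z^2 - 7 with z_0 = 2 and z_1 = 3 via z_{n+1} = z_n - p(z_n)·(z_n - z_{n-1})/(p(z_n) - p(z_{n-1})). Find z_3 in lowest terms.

37/14

p(2) = -3, p(3) = 2. z_2 = 3 - 2·(3 - 2)/(2 - (-3)) = 13/5.
p(3) = 2, p(13/5) = -6/25. z_3 = (13/5) - (-6/25)·((13/5) - 3)/((-6/25) - 2) = 37/14.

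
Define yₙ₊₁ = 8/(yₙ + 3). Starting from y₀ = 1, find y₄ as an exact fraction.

184/109

y₁ = 8/(1 + 3) = 2.
y₂ = 8/(2 + 3) = 8/5.
y₃ = 8/(8/5 + 3) = 40/23.
y₄ = 8/(40/23 + 3) = 184/109.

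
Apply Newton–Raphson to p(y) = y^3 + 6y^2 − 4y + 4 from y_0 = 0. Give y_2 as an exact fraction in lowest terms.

4/11

p'(y) = 3y^2 + 12y − 4.
p(0) = 4, p'(0) = −4, so y_1 = 0 − 4/(−4) = 1.
p(1) = 7, p'(1) = 11, so y_2 = 1 − 7/11 = 4/11.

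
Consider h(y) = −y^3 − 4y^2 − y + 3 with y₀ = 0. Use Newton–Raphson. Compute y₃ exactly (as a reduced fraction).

h'(y) = −3y^2 − 8y − 1.
h(0) = 3, h'(0) = −1, so y₁ = 0 − 3/(−1) = 3.
h(3) = −63, h'(3) = −52, so y₂ = 3 − (−63)/(−52) = 93/52.
h(93/52) = −2432997/140608, h'(93/52) = −67339/2704, so y₃ = (93/52) − (−2432997/140608)/(−67339/2704) = 1914765/1750814.

1914765/1750814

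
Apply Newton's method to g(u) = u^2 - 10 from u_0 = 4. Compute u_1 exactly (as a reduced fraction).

g'(u) = 2u.
g(4) = 6, g'(4) = 8, so u_1 = 4 - 6/8 = 13/4.

13/4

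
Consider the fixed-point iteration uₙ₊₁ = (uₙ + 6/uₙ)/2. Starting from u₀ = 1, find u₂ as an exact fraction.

u₁ = (1 + 6/1)/2 = 7/2.
u₂ = (7/2 + 6/(7/2))/2 = 73/28.

73/28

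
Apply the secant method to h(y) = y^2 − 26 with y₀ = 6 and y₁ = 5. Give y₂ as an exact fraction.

56/11

h(6) = 10, h(5) = −1. y₂ = 5 − (−1)·(5 − 6)/((−1) − 10) = 56/11.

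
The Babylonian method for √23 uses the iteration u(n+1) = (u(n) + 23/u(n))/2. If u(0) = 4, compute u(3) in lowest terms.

u(1) = (4 + 23/4)/2 = 39/8.
u(2) = (39/8 + 23/(39/8))/2 = 2993/624.
u(3) = (2993/624 + 23/(2993/624))/2 = 17913697/3735264.

17913697/3735264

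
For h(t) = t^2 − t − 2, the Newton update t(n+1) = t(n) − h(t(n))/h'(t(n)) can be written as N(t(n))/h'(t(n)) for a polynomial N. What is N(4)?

18

h'(t) = 2t − 1.
N(t) = t·h'(t) − h(t) = t·(2t − 1) − (t^2 − t − 2) = t^2 + 2.
N(4) = 18.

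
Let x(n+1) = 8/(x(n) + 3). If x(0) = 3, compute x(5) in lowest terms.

2344/1383

x(1) = 8/(3 + 3) = 4/3.
x(2) = 8/(4/3 + 3) = 24/13.
x(3) = 8/(24/13 + 3) = 104/63.
x(4) = 8/(104/63 + 3) = 504/293.
x(5) = 8/(504/293 + 3) = 2344/1383.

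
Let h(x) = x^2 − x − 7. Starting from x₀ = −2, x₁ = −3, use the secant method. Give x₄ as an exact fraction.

h(−2) = −1, h(−3) = 5. x₂ = (−3) − 5·((−3) − (−2))/(5 − (−1)) = −13/6.
h(−3) = 5, h(−13/6) = −5/36. x₃ = (−13/6) − (−5/36)·((−13/6) − (−3))/((−5/36) − 5) = −81/37.
h(−13/6) = −5/36, h(−81/37) = −25/1369. x₄ = (−81/37) − (−25/1369)·((−81/37) − (−13/6))/((−25/1369) − (−5/36)) = −2607/1189.

−2607/1189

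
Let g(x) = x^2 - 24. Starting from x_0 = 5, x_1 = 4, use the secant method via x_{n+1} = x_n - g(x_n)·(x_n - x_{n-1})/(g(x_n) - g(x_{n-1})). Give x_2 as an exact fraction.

g(5) = 1, g(4) = -8. x_2 = 4 - (-8)·(4 - 5)/((-8) - 1) = 44/9.

44/9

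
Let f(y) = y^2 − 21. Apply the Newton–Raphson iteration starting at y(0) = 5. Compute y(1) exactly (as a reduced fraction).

f'(y) = 2y.
f(5) = 4, f'(5) = 10, so y(1) = 5 − 4/10 = 23/5.

23/5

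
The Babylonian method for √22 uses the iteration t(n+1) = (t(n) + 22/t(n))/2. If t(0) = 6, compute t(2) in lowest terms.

1633/348

t(1) = (6 + 22/6)/2 = 29/6.
t(2) = (29/6 + 22/(29/6))/2 = 1633/348.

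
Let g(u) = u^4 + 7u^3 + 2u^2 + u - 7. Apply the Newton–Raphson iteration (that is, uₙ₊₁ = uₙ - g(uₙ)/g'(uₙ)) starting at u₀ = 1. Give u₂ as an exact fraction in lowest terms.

g'(u) = 4u^3 + 21u^2 + 4u + 1.
g(1) = 4, g'(1) = 30, so u₁ = 1 - 4/30 = 13/15.
g(13/15) = 24796/50625, g'(13/15) = 77098/3375, so u₂ = (13/15) - (24796/50625)/(77098/3375) = 162913/192745.

162913/192745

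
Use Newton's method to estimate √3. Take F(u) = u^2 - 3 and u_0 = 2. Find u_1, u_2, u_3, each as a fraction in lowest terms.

F'(u) = 2u.
F(2) = 1, F'(2) = 4, so u_1 = 2 - 1/4 = 7/4.
F(7/4) = 1/16, F'(7/4) = 7/2, so u_2 = (7/4) - (1/16)/(7/2) = 97/56.
F(97/56) = 1/3136, F'(97/56) = 97/28, so u_3 = (97/56) - (1/3136)/(97/28) = 18817/10864.

u_1 = 7/4, u_2 = 97/56, u_3 = 18817/10864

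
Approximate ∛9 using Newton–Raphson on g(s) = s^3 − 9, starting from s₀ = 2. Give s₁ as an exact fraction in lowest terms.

g'(s) = 3s^2.
g(2) = −1, g'(2) = 12, so s₁ = 2 − (−1)/12 = 25/12.

25/12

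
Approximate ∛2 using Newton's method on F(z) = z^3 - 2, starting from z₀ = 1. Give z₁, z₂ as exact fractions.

F'(z) = 3z^2.
F(1) = -1, F'(1) = 3, so z₁ = 1 - (-1)/3 = 4/3.
F(4/3) = 10/27, F'(4/3) = 16/3, so z₂ = (4/3) - (10/27)/(16/3) = 91/72.

z₁ = 4/3, z₂ = 91/72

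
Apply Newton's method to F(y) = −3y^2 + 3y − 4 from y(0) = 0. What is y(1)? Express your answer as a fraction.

F'(y) = −6y + 3.
F(0) = −4, F'(0) = 3, so y(1) = 0 − (−4)/3 = 4/3.

4/3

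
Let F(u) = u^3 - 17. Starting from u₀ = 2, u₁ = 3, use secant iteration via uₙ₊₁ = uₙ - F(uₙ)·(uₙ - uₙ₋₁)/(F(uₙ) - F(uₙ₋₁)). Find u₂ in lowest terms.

F(2) = -9, F(3) = 10. u₂ = 3 - 10·(3 - 2)/(10 - (-9)) = 47/19.

47/19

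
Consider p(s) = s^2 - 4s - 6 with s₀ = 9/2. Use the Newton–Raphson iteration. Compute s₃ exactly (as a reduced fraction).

353265/68432

p'(s) = 2s - 4.
p(9/2) = -15/4, p'(9/2) = 5, so s₁ = (9/2) - (-15/4)/5 = 21/4.
p(21/4) = 9/16, p'(21/4) = 13/2, so s₂ = (21/4) - (9/16)/(13/2) = 537/104.
p(537/104) = 81/10816, p'(537/104) = 329/52, so s₃ = (537/104) - (81/10816)/(329/52) = 353265/68432.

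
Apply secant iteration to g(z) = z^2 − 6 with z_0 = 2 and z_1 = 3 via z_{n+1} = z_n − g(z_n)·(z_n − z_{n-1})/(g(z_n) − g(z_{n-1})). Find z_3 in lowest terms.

g(2) = −2, g(3) = 3. z_2 = 3 − 3·(3 − 2)/(3 − (−2)) = 12/5.
g(3) = 3, g(12/5) = −6/25. z_3 = (12/5) − (−6/25)·((12/5) − 3)/((−6/25) − 3) = 22/9.

22/9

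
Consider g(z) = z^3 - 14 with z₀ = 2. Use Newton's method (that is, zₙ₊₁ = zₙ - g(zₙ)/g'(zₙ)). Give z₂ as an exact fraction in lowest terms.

181/75

g'(z) = 3z^2.
g(2) = -6, g'(2) = 12, so z₁ = 2 - (-6)/12 = 5/2.
g(5/2) = 13/8, g'(5/2) = 75/4, so z₂ = (5/2) - (13/8)/(75/4) = 181/75.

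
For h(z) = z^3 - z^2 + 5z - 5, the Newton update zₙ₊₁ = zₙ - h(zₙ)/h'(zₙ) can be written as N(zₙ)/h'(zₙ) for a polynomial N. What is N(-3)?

h'(z) = 3z^2 - 2z + 5.
N(z) = z·h'(z) - h(z) = z·(3z^2 - 2z + 5) - (z^3 - z^2 + 5z - 5) = 2z^3 - z^2 + 5.
N(-3) = -58.

-58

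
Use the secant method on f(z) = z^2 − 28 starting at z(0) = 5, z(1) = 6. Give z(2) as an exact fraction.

f(5) = −3, f(6) = 8. z(2) = 6 − 8·(6 − 5)/(8 − (−3)) = 58/11.

58/11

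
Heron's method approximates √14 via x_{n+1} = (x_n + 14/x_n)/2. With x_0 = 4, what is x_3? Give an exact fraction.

403201/107760

x_1 = (4 + 14/4)/2 = 15/4.
x_2 = (15/4 + 14/(15/4))/2 = 449/120.
x_3 = (449/120 + 14/(449/120))/2 = 403201/107760.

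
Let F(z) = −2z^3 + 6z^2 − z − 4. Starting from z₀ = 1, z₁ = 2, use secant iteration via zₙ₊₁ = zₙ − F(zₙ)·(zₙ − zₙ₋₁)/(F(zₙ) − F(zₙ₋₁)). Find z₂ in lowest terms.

F(1) = −1, F(2) = 2. z₂ = 2 − 2·(2 − 1)/(2 − (−1)) = 4/3.

4/3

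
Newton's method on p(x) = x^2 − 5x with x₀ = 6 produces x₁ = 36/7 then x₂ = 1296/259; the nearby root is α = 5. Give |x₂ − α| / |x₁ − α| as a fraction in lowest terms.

1/37

x₁ − α = 36/7 − 5 = 1/7, so |x₁ − α| = 1/7.
x₂ − α = 1296/259 − 5 = 1/259, so |x₂ − α| = 1/259.
Ratio = (1/259) / (1/7) = 1/37.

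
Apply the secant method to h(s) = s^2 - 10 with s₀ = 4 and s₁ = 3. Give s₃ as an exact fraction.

136/43

h(4) = 6, h(3) = -1. s₂ = 3 - (-1)·(3 - 4)/((-1) - 6) = 22/7.
h(3) = -1, h(22/7) = -6/49. s₃ = (22/7) - (-6/49)·((22/7) - 3)/((-6/49) - (-1)) = 136/43.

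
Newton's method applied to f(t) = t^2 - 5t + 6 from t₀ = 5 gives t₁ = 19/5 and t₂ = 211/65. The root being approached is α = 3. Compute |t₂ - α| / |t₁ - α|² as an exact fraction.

5/13

t₁ - α = 19/5 - 3 = 4/5, so |t₁ - α| = 4/5.
t₂ - α = 211/65 - 3 = 16/65, so |t₂ - α| = 16/65.
|t₁ - α|² = 16/25.
Ratio = (16/65) / (16/25) = 5/13.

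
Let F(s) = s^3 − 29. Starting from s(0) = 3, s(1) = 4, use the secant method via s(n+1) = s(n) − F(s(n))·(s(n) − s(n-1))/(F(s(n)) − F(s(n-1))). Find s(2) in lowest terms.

113/37

F(3) = −2, F(4) = 35. s(2) = 4 − 35·(4 − 3)/(35 − (−2)) = 113/37.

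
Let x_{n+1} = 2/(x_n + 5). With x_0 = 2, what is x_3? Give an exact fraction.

74/199

x_1 = 2/(2 + 5) = 2/7.
x_2 = 2/(2/7 + 5) = 14/37.
x_3 = 2/(14/37 + 5) = 74/199.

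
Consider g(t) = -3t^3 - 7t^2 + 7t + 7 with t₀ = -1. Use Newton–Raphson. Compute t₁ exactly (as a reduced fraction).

g'(t) = -9t^2 - 14t + 7.
g(-1) = -4, g'(-1) = 12, so t₁ = (-1) - (-4)/12 = -2/3.

-2/3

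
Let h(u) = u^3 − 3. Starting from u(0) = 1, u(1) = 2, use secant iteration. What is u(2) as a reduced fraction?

9/7

h(1) = −2, h(2) = 5. u(2) = 2 − 5·(2 − 1)/(5 − (−2)) = 9/7.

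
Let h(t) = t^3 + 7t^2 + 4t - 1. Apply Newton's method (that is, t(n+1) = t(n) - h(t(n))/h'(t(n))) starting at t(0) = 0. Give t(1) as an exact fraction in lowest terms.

h'(t) = 3t^2 + 14t + 4.
h(0) = -1, h'(0) = 4, so t(1) = 0 - (-1)/4 = 1/4.

1/4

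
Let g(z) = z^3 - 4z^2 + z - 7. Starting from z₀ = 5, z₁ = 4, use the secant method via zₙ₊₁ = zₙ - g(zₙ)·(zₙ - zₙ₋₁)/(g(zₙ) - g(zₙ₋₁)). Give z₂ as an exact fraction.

107/26

g(5) = 23, g(4) = -3. z₂ = 4 - (-3)·(4 - 5)/((-3) - 23) = 107/26.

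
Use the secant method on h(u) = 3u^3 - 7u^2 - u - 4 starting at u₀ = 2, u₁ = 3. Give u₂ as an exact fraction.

52/21

h(2) = -10, h(3) = 11. u₂ = 3 - 11·(3 - 2)/(11 - (-10)) = 52/21.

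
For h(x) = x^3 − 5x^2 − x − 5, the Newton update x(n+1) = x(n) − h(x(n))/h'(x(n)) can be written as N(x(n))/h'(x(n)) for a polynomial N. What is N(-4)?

−203

h'(x) = 3x^2 − 10x − 1.
N(x) = x·h'(x) − h(x) = x·(3x^2 − 10x − 1) − (x^3 − 5x^2 − x − 5) = 2x^3 − 5x^2 + 5.
N(-4) = −203.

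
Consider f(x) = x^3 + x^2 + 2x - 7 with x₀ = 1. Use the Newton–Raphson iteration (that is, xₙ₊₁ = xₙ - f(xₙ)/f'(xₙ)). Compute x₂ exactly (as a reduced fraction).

5101/3766

f'(x) = 3x^2 + 2x + 2.
f(1) = -3, f'(1) = 7, so x₁ = 1 - (-3)/7 = 10/7.
f(10/7) = 279/343, f'(10/7) = 538/49, so x₂ = (10/7) - (279/343)/(538/49) = 5101/3766.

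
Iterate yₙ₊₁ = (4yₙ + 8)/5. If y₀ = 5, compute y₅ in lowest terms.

21928/3125

y₁ = (4·5 + 8)/5 = 28/5.
y₂ = (4·(28/5) + 8)/5 = 152/25.
y₃ = (4·(152/25) + 8)/5 = 808/125.
y₄ = (4·(808/125) + 8)/5 = 4232/625.
y₅ = (4·(4232/625) + 8)/5 = 21928/3125.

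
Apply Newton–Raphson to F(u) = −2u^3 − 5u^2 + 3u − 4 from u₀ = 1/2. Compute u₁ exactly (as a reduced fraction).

−9/14

F'(u) = −6u^2 − 10u + 3.
F(1/2) = −4, F'(1/2) = −7/2, so u₁ = (1/2) − (−4)/(−7/2) = −9/14.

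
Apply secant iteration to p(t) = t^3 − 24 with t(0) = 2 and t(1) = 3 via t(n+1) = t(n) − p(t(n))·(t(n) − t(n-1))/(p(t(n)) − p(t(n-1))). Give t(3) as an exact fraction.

p(2) = −16, p(3) = 3. t(2) = 3 − 3·(3 − 2)/(3 − (−16)) = 54/19.
p(3) = 3, p(54/19) = −7152/6859. t(3) = (54/19) − (−7152/6859)·((54/19) − 3)/((−7152/6859) − 3) = 8882/3081.

8882/3081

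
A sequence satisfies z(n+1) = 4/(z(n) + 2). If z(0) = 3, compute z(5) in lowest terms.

z(1) = 4/(3 + 2) = 4/5.
z(2) = 4/(4/5 + 2) = 10/7.
z(3) = 4/(10/7 + 2) = 7/6.
z(4) = 4/(7/6 + 2) = 24/19.
z(5) = 4/(24/19 + 2) = 38/31.

38/31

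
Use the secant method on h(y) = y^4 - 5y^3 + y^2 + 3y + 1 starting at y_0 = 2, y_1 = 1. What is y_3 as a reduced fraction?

h(2) = -13, h(1) = 1. y_2 = 1 - 1·(1 - 2)/(1 - (-13)) = 15/14.
h(1) = 1, h(15/14) = 20371/38416. y_3 = (15/14) - (20371/38416)·((15/14) - 1)/((20371/38416) - 1) = 20789/18045.

20789/18045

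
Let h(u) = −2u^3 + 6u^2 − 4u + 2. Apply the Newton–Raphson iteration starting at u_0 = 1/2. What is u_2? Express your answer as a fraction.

−27/26

h'(u) = −6u^2 + 12u − 4.
h(1/2) = 5/4, h'(1/2) = 1/2, so u_1 = (1/2) − (5/4)/(1/2) = −2.
h(−2) = 50, h'(−2) = −52, so u_2 = (−2) − 50/(−52) = −27/26.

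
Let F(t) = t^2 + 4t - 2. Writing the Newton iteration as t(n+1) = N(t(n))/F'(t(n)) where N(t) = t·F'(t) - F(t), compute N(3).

11

F'(t) = 2t + 4.
N(t) = t·F'(t) - F(t) = t·(2t + 4) - (t^2 + 4t - 2) = t^2 + 2.
N(3) = 11.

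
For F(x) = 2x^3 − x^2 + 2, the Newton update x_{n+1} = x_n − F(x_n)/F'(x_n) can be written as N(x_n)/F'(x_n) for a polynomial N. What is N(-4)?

F'(x) = 6x^2 − 2x.
N(x) = x·F'(x) − F(x) = x·(6x^2 − 2x) − (2x^3 − x^2 + 2) = 4x^3 − x^2 − 2.
N(-4) = −274.

−274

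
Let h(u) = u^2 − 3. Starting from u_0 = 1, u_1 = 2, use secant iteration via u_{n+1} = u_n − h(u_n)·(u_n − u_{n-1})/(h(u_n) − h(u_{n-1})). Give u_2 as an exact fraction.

5/3

h(1) = −2, h(2) = 1. u_2 = 2 − 1·(2 − 1)/(1 − (−2)) = 5/3.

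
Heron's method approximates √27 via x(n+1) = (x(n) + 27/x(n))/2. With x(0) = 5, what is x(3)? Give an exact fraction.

3650401/702520

x(1) = (5 + 27/5)/2 = 26/5.
x(2) = (26/5 + 27/(26/5))/2 = 1351/260.
x(3) = (1351/260 + 27/(1351/260))/2 = 3650401/702520.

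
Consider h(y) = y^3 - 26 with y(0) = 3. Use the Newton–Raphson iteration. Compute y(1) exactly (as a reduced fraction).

h'(y) = 3y^2.
h(3) = 1, h'(3) = 27, so y(1) = 3 - 1/27 = 80/27.

80/27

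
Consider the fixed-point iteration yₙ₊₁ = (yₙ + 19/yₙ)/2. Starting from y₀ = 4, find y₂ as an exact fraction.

2441/560

y₁ = (4 + 19/4)/2 = 35/8.
y₂ = (35/8 + 19/(35/8))/2 = 2441/560.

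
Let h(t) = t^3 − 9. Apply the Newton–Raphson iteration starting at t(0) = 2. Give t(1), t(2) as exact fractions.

h'(t) = 3t^2.
h(2) = −1, h'(2) = 12, so t(1) = 2 − (−1)/12 = 25/12.
h(25/12) = 73/1728, h'(25/12) = 625/48, so t(2) = (25/12) − (73/1728)/(625/48) = 23401/11250.

t(1) = 25/12, t(2) = 23401/11250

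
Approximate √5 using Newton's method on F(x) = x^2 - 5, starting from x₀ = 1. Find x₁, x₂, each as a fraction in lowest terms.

x₁ = 3, x₂ = 7/3

F'(x) = 2x.
F(1) = -4, F'(1) = 2, so x₁ = 1 - (-4)/2 = 3.
F(3) = 4, F'(3) = 6, so x₂ = 3 - 4/6 = 7/3.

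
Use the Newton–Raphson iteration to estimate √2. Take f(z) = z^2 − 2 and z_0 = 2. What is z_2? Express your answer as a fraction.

17/12

f'(z) = 2z.
f(2) = 2, f'(2) = 4, so z_1 = 2 − 2/4 = 3/2.
f(3/2) = 1/4, f'(3/2) = 3, so z_2 = (3/2) − (1/4)/3 = 17/12.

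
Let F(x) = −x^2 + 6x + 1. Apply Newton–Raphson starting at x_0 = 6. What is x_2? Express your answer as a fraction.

F'(x) = −2x + 6.
F(6) = 1, F'(6) = −6, so x_1 = 6 − 1/(−6) = 37/6.
F(37/6) = −1/36, F'(37/6) = −19/3, so x_2 = (37/6) − (−1/36)/(−19/3) = 1405/228.

1405/228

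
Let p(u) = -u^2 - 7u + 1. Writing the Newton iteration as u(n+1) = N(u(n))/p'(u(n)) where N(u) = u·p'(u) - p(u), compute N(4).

-17

p'(u) = -2u - 7.
N(u) = u·p'(u) - p(u) = u·(-2u - 7) - (-u^2 - 7u + 1) = -u^2 - 1.
N(4) = -17.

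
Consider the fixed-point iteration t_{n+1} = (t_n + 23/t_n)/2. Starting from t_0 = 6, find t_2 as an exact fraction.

t_1 = (6 + 23/6)/2 = 59/12.
t_2 = (59/12 + 23/(59/12))/2 = 6793/1416.

6793/1416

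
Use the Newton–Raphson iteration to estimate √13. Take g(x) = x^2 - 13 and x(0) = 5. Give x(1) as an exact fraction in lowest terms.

g'(x) = 2x.
g(5) = 12, g'(5) = 10, so x(1) = 5 - 12/10 = 19/5.

19/5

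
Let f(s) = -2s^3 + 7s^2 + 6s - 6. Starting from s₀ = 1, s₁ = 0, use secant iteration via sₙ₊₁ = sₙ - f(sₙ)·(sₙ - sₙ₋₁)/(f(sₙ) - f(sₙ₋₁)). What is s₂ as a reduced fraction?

6/11

f(1) = 5, f(0) = -6. s₂ = 0 - (-6)·(0 - 1)/((-6) - 5) = 6/11.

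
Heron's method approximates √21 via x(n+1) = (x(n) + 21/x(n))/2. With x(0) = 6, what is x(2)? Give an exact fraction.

x(1) = (6 + 21/6)/2 = 19/4.
x(2) = (19/4 + 21/(19/4))/2 = 697/152.

697/152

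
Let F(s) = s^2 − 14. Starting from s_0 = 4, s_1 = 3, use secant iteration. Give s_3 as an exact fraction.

F(4) = 2, F(3) = −5. s_2 = 3 − (−5)·(3 − 4)/((−5) − 2) = 26/7.
F(3) = −5, F(26/7) = −10/49. s_3 = (26/7) − (−10/49)·((26/7) − 3)/((−10/49) − (−5)) = 176/47.

176/47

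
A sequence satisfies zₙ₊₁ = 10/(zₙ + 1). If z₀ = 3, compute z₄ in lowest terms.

270/97

z₁ = 10/(3 + 1) = 5/2.
z₂ = 10/(5/2 + 1) = 20/7.
z₃ = 10/(20/7 + 1) = 70/27.
z₄ = 10/(70/27 + 1) = 270/97.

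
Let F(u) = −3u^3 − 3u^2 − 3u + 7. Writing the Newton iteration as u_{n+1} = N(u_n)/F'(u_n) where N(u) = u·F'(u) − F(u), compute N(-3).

F'(u) = −9u^2 − 6u − 3.
N(u) = u·F'(u) − F(u) = u·(−9u^2 − 6u − 3) − (−3u^3 − 3u^2 − 3u + 7) = −6u^3 − 3u^2 − 7.
N(-3) = 128.

128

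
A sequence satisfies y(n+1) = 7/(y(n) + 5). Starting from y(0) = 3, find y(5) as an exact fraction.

12488/10957

y(1) = 7/(3 + 5) = 7/8.
y(2) = 7/(7/8 + 5) = 56/47.
y(3) = 7/(56/47 + 5) = 329/291.
y(4) = 7/(329/291 + 5) = 2037/1784.
y(5) = 7/(2037/1784 + 5) = 12488/10957.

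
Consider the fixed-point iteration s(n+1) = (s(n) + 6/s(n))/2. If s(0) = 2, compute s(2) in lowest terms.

49/20

s(1) = (2 + 6/2)/2 = 5/2.
s(2) = (5/2 + 6/(5/2))/2 = 49/20.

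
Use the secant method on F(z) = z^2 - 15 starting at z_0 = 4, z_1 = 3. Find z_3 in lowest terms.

F(4) = 1, F(3) = -6. z_2 = 3 - (-6)·(3 - 4)/((-6) - 1) = 27/7.
F(3) = -6, F(27/7) = -6/49. z_3 = (27/7) - (-6/49)·((27/7) - 3)/((-6/49) - (-6)) = 31/8.

31/8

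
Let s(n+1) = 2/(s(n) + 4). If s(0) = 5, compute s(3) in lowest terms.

s(1) = 2/(5 + 4) = 2/9.
s(2) = 2/(2/9 + 4) = 9/19.
s(3) = 2/(9/19 + 4) = 38/85.

38/85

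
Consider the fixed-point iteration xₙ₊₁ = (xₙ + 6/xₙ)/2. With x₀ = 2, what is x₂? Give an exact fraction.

x₁ = (2 + 6/2)/2 = 5/2.
x₂ = (5/2 + 6/(5/2))/2 = 49/20.

49/20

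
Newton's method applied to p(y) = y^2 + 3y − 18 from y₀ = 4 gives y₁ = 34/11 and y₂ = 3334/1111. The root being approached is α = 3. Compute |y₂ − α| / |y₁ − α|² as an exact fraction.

11/101

y₁ − α = 34/11 − 3 = 1/11, so |y₁ − α| = 1/11.
y₂ − α = 3334/1111 − 3 = 1/1111, so |y₂ − α| = 1/1111.
|y₁ − α|² = 1/121.
Ratio = (1/1111) / (1/121) = 11/101.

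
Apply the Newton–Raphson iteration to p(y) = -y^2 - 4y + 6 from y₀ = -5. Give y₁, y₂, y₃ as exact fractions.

y₁ = -31/6, y₂ = -1177/228, y₃ = -1697233/328776

p'(y) = -2y - 4.
p(-5) = 1, p'(-5) = 6, so y₁ = (-5) - 1/6 = -31/6.
p(-31/6) = -1/36, p'(-31/6) = 19/3, so y₂ = (-31/6) - (-1/36)/(19/3) = -1177/228.
p(-1177/228) = -1/51984, p'(-1177/228) = 721/114, so y₃ = (-1177/228) - (-1/51984)/(721/114) = -1697233/328776.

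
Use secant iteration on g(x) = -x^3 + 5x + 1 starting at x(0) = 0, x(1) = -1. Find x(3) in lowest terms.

g(0) = 1, g(-1) = -3. x(2) = (-1) - (-3)·((-1) - 0)/((-3) - 1) = -1/4.
g(-1) = -3, g(-1/4) = -15/64. x(3) = (-1/4) - (-15/64)·((-1/4) - (-1))/((-15/64) - (-3)) = -11/59.

-11/59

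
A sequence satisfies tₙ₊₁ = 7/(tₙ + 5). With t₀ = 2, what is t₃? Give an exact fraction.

42/37

t₁ = 7/(2 + 5) = 1.
t₂ = 7/(1 + 5) = 7/6.
t₃ = 7/(7/6 + 5) = 42/37.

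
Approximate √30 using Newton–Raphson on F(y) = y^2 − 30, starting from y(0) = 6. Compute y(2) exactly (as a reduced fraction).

F'(y) = 2y.
F(6) = 6, F'(6) = 12, so y(1) = 6 − 6/12 = 11/2.
F(11/2) = 1/4, F'(11/2) = 11, so y(2) = (11/2) − (1/4)/11 = 241/44.

241/44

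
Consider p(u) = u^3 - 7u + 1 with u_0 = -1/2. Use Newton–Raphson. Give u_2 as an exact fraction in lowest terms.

123/860

p'(u) = 3u^2 - 7.
p(-1/2) = 35/8, p'(-1/2) = -25/4, so u_1 = (-1/2) - (35/8)/(-25/4) = 1/5.
p(1/5) = -49/125, p'(1/5) = -172/25, so u_2 = (1/5) - (-49/125)/(-172/25) = 123/860.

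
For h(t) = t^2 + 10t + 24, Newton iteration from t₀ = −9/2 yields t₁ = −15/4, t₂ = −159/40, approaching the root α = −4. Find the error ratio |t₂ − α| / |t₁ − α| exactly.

1/10

t₁ − α = −15/4 − (−4) = −15/4 + 4 = 1/4, so |t₁ − α| = 1/4.
t₂ − α = −159/40 − (−4) = −159/40 + 4 = 1/40, so |t₂ − α| = 1/40.
Ratio = (1/40) / (1/4) = 1/10.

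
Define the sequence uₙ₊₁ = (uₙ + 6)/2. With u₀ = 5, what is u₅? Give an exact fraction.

u₁ = (5 + 6)/2 = 11/2.
u₂ = ((11/2) + 6)/2 = 23/4.
u₃ = ((23/4) + 6)/2 = 47/8.
u₄ = ((47/8) + 6)/2 = 95/16.
u₅ = ((95/16) + 6)/2 = 191/32.

191/32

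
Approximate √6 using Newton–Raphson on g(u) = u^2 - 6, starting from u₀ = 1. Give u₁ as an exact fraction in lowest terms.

g'(u) = 2u.
g(1) = -5, g'(1) = 2, so u₁ = 1 - (-5)/2 = 7/2.

7/2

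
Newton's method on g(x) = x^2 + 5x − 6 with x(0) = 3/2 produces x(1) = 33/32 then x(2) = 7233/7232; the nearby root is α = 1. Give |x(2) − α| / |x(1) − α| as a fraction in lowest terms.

x(1) − α = 33/32 − 1 = 1/32, so |x(1) − α| = 1/32.
x(2) − α = 7233/7232 − 1 = 1/7232, so |x(2) − α| = 1/7232.
Ratio = (1/7232) / (1/32) = 1/226.

1/226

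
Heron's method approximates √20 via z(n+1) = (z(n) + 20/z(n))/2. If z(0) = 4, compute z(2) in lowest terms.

161/36

z(1) = (4 + 20/4)/2 = 9/2.
z(2) = (9/2 + 20/(9/2))/2 = 161/36.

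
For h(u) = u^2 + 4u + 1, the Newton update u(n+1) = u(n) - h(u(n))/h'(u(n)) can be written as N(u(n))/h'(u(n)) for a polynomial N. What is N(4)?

h'(u) = 2u + 4.
N(u) = u·h'(u) - h(u) = u·(2u + 4) - (u^2 + 4u + 1) = u^2 - 1.
N(4) = 15.

15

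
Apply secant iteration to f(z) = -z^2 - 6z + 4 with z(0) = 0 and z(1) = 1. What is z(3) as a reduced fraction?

f(0) = 4, f(1) = -3. z(2) = 1 - (-3)·(1 - 0)/((-3) - 4) = 4/7.
f(1) = -3, f(4/7) = 12/49. z(3) = (4/7) - (12/49)·((4/7) - 1)/((12/49) - (-3)) = 32/53.

32/53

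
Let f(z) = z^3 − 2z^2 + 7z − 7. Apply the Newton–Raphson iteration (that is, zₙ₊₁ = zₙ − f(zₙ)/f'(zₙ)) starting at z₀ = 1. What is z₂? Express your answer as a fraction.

f'(z) = 3z^2 − 4z + 7.
f(1) = −1, f'(1) = 6, so z₁ = 1 − (−1)/6 = 7/6.
f(7/6) = 7/216, f'(7/6) = 77/12, so z₂ = (7/6) − (7/216)/(77/12) = 115/99.

115/99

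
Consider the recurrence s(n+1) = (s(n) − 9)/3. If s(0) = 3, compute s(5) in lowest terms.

−362/81

s(1) = (3 − 9)/3 = −2.
s(2) = ((−2) − 9)/3 = −11/3.
s(3) = ((−11/3) − 9)/3 = −38/9.
s(4) = ((−38/9) − 9)/3 = −119/27.
s(5) = ((−119/27) − 9)/3 = −362/81.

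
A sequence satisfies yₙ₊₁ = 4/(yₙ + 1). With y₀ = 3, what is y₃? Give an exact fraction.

y₁ = 4/(3 + 1) = 1.
y₂ = 4/(1 + 1) = 2.
y₃ = 4/(2 + 1) = 4/3.

4/3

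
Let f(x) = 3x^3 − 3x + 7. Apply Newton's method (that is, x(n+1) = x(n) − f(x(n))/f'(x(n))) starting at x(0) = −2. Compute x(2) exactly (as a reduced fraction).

−313/198

f'(x) = 9x^2 − 3.
f(−2) = −11, f'(−2) = 33, so x(1) = (−2) − (−11)/33 = −5/3.
f(−5/3) = −17/9, f'(−5/3) = 22, so x(2) = (−5/3) − (−17/9)/22 = −313/198.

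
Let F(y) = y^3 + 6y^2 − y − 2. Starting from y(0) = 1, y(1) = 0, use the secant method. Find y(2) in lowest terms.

F(1) = 4, F(0) = −2. y(2) = 0 − (−2)·(0 − 1)/((−2) − 4) = 1/3.

1/3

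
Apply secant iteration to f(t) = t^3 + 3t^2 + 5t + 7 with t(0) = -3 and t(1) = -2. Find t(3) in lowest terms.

-947/433

f(-3) = -8, f(-2) = 1. t(2) = (-2) - 1·((-2) - (-3))/(1 - (-8)) = -19/9.
f(-2) = 1, f(-19/9) = 296/729. t(3) = (-19/9) - (296/729)·((-19/9) - (-2))/((296/729) - 1) = -947/433.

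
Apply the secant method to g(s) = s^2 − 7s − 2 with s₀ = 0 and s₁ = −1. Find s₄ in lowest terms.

−91/331

g(0) = −2, g(−1) = 6. s₂ = (−1) − 6·((−1) − 0)/(6 − (−2)) = −1/4.
g(−1) = 6, g(−1/4) = −3/16. s₃ = (−1/4) − (−3/16)·((−1/4) − (−1))/((−3/16) − 6) = −3/11.
g(−1/4) = −3/16, g(−3/11) = −2/121. s₄ = (−3/11) − (−2/121)·((−3/11) − (−1/4))/((−2/121) − (−3/16)) = −91/331.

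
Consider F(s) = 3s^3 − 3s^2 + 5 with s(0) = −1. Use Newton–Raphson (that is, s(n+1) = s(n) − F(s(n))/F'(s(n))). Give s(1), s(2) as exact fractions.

F'(s) = 9s^2 − 6s.
F(−1) = −1, F'(−1) = 15, so s(1) = (−1) − (−1)/15 = −14/15.
F(−14/15) = −59/1125, F'(−14/15) = 336/25, so s(2) = (−14/15) − (−59/1125)/(336/25) = −14053/15120.

s(1) = −14/15, s(2) = −14053/15120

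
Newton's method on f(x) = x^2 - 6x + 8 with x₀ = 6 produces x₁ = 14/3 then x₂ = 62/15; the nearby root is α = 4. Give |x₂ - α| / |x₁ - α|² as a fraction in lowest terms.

x₁ - α = 14/3 - 4 = 2/3, so |x₁ - α| = 2/3.
x₂ - α = 62/15 - 4 = 2/15, so |x₂ - α| = 2/15.
|x₁ - α|² = 4/9.
Ratio = (2/15) / (4/9) = 3/10.

3/10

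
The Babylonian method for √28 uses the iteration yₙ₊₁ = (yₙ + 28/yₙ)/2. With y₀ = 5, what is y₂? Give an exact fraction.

y₁ = (5 + 28/5)/2 = 53/10.
y₂ = (53/10 + 28/(53/10))/2 = 5609/1060.

5609/1060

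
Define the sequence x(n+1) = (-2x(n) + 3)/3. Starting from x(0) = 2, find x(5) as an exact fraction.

101/243

x(1) = (-2·2 + 3)/3 = -1/3.
x(2) = (-2·(-1/3) + 3)/3 = 11/9.
x(3) = (-2·(11/9) + 3)/3 = 5/27.
x(4) = (-2·(5/27) + 3)/3 = 71/81.
x(5) = (-2·(71/81) + 3)/3 = 101/243.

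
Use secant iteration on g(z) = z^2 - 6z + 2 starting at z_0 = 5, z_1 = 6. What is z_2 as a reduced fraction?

g(5) = -3, g(6) = 2. z_2 = 6 - 2·(6 - 5)/(2 - (-3)) = 28/5.

28/5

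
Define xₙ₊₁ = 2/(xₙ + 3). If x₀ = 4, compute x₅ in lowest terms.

590/1051

x₁ = 2/(4 + 3) = 2/7.
x₂ = 2/(2/7 + 3) = 14/23.
x₃ = 2/(14/23 + 3) = 46/83.
x₄ = 2/(46/83 + 3) = 166/295.
x₅ = 2/(166/295 + 3) = 590/1051.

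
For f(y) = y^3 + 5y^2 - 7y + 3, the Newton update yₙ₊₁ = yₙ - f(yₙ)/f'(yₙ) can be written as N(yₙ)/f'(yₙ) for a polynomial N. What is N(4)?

f'(y) = 3y^2 + 10y - 7.
N(y) = y·f'(y) - f(y) = y·(3y^2 + 10y - 7) - (y^3 + 5y^2 - 7y + 3) = 2y^3 + 5y^2 - 3.
N(4) = 205.

205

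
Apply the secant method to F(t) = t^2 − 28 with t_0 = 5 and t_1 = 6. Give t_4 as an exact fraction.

F(5) = −3, F(6) = 8. t_2 = 6 − 8·(6 − 5)/(8 − (−3)) = 58/11.
F(6) = 8, F(58/11) = −24/121. t_3 = (58/11) − (−24/121)·((58/11) − 6)/((−24/121) − 8) = 164/31.
F(58/11) = −24/121, F(164/31) = −12/961. t_4 = (164/31) − (−12/961)·((164/31) − (58/11))/((−12/961) − (−24/121)) = 9530/1801.

9530/1801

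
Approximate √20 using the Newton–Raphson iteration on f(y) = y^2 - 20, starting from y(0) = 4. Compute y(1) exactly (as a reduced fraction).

9/2

f'(y) = 2y.
f(4) = -4, f'(4) = 8, so y(1) = 4 - (-4)/8 = 9/2.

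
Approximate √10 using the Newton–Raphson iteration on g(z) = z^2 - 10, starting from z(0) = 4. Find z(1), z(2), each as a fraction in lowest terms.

z(1) = 13/4, z(2) = 329/104

g'(z) = 2z.
g(4) = 6, g'(4) = 8, so z(1) = 4 - 6/8 = 13/4.
g(13/4) = 9/16, g'(13/4) = 13/2, so z(2) = (13/4) - (9/16)/(13/2) = 329/104.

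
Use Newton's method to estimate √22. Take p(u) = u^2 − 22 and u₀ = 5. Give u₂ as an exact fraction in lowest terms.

p'(u) = 2u.
p(5) = 3, p'(5) = 10, so u₁ = 5 − 3/10 = 47/10.
p(47/10) = 9/100, p'(47/10) = 47/5, so u₂ = (47/10) − (9/100)/(47/5) = 4409/940.

4409/940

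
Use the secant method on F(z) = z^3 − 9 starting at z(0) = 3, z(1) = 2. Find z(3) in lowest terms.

F(3) = 18, F(2) = −1. z(2) = 2 − (−1)·(2 − 3)/((−1) − 18) = 39/19.
F(2) = −1, F(39/19) = −2412/6859. z(3) = (39/19) − (−2412/6859)·((39/19) − 2)/((−2412/6859) − (−1)) = 9255/4447.

9255/4447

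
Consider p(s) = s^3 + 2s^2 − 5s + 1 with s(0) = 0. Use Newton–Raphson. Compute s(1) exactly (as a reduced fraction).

1/5

p'(s) = 3s^2 + 4s − 5.
p(0) = 1, p'(0) = −5, so s(1) = 0 − 1/(−5) = 1/5.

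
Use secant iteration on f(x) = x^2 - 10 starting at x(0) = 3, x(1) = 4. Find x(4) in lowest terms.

f(3) = -1, f(4) = 6. x(2) = 4 - 6·(4 - 3)/(6 - (-1)) = 22/7.
f(4) = 6, f(22/7) = -6/49. x(3) = (22/7) - (-6/49)·((22/7) - 4)/((-6/49) - 6) = 79/25.
f(22/7) = -6/49, f(79/25) = -9/625. x(4) = (79/25) - (-9/625)·((79/25) - (22/7))/((-9/625) - (-6/49)) = 3488/1103.

3488/1103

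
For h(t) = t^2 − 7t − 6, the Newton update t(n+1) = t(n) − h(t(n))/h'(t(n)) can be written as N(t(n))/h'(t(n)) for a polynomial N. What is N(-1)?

7

h'(t) = 2t − 7.
N(t) = t·h'(t) − h(t) = t·(2t − 7) − (t^2 − 7t − 6) = t^2 + 6.
N(-1) = 7.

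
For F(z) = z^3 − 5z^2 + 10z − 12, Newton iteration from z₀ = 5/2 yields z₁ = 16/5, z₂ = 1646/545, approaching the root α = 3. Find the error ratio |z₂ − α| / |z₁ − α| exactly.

z₁ − α = 16/5 − 3 = 1/5, so |z₁ − α| = 1/5.
z₂ − α = 1646/545 − 3 = 11/545, so |z₂ − α| = 11/545.
Ratio = (11/545) / (1/5) = 11/109.

11/109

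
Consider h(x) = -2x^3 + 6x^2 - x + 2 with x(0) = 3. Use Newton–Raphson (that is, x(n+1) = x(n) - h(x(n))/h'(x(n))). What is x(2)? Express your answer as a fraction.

h'(x) = -6x^2 + 12x - 1.
h(3) = -1, h'(3) = -19, so x(1) = 3 - (-1)/(-19) = 56/19.
h(56/19) = -226/6859, h'(56/19) = -6409/361, so x(2) = (56/19) - (-226/6859)/(-6409/361) = 358678/121771.

358678/121771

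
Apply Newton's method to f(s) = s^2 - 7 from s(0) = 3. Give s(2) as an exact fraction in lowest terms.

f'(s) = 2s.
f(3) = 2, f'(3) = 6, so s(1) = 3 - 2/6 = 8/3.
f(8/3) = 1/9, f'(8/3) = 16/3, so s(2) = (8/3) - (1/9)/(16/3) = 127/48.

127/48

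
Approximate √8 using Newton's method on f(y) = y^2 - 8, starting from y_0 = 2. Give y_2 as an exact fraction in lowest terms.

f'(y) = 2y.
f(2) = -4, f'(2) = 4, so y_1 = 2 - (-4)/4 = 3.
f(3) = 1, f'(3) = 6, so y_2 = 3 - 1/6 = 17/6.

17/6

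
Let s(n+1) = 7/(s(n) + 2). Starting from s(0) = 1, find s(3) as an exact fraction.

s(1) = 7/(1 + 2) = 7/3.
s(2) = 7/(7/3 + 2) = 21/13.
s(3) = 7/(21/13 + 2) = 91/47.

91/47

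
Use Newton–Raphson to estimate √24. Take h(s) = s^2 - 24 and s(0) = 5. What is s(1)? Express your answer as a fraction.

h'(s) = 2s.
h(5) = 1, h'(5) = 10, so s(1) = 5 - 1/10 = 49/10.

49/10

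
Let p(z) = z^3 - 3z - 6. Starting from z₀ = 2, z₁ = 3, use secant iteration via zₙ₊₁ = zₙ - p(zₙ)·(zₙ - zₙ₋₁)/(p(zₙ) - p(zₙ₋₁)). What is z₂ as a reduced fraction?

p(2) = -4, p(3) = 12. z₂ = 3 - 12·(3 - 2)/(12 - (-4)) = 9/4.

9/4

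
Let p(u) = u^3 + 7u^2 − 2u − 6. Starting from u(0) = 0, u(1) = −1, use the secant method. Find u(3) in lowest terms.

−159/191

p(0) = −6, p(−1) = 2. u(2) = (−1) − 2·((−1) − 0)/(2 − (−6)) = −3/4.
p(−1) = 2, p(−3/4) = −63/64. u(3) = (−3/4) − (−63/64)·((−3/4) − (−1))/((−63/64) − 2) = −159/191.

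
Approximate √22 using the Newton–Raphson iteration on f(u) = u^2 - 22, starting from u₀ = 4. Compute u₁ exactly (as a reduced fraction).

19/4

f'(u) = 2u.
f(4) = -6, f'(4) = 8, so u₁ = 4 - (-6)/8 = 19/4.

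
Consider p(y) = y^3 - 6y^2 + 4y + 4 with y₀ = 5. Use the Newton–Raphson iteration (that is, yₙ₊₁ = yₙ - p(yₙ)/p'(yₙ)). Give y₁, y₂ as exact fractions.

y₁ = 96/19, y₂ = 172853/34219

p'(y) = 3y^2 - 12y + 4.
p(5) = -1, p'(5) = 19, so y₁ = 5 - (-1)/19 = 96/19.
p(96/19) = 172/6859, p'(96/19) = 7204/361, so y₂ = (96/19) - (172/6859)/(7204/361) = 172853/34219.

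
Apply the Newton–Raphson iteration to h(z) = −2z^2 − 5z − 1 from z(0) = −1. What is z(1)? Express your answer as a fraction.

h'(z) = −4z − 5.
h(−1) = 2, h'(−1) = −1, so z(1) = (−1) − 2/(−1) = 1.

1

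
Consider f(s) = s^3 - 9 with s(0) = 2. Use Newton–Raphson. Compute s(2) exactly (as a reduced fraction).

23401/11250

f'(s) = 3s^2.
f(2) = -1, f'(2) = 12, so s(1) = 2 - (-1)/12 = 25/12.
f(25/12) = 73/1728, f'(25/12) = 625/48, so s(2) = (25/12) - (73/1728)/(625/48) = 23401/11250.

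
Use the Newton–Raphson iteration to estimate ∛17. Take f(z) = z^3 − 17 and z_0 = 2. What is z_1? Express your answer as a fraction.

11/4

f'(z) = 3z^2.
f(2) = −9, f'(2) = 12, so z_1 = 2 − (−9)/12 = 11/4.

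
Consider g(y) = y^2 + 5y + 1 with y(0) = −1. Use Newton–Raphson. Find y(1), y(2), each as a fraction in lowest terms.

g'(y) = 2y + 5.
g(−1) = −3, g'(−1) = 3, so y(1) = (−1) − (−3)/3 = 0.
g(0) = 1, g'(0) = 5, so y(2) = 0 − 1/5 = −1/5.

y(1) = 0, y(2) = −1/5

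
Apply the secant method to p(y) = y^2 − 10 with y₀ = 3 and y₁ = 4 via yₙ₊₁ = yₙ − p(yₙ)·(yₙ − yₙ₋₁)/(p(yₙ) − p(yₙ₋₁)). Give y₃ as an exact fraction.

79/25

p(3) = −1, p(4) = 6. y₂ = 4 − 6·(4 − 3)/(6 − (−1)) = 22/7.
p(4) = 6, p(22/7) = −6/49. y₃ = (22/7) − (−6/49)·((22/7) − 4)/((−6/49) − 6) = 79/25.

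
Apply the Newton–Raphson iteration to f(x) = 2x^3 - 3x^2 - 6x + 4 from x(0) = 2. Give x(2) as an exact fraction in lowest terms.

22/9

f'(x) = 6x^2 - 6x - 6.
f(2) = -4, f'(2) = 6, so x(1) = 2 - (-4)/6 = 8/3.
f(8/3) = 124/27, f'(8/3) = 62/3, so x(2) = (8/3) - (124/27)/(62/3) = 22/9.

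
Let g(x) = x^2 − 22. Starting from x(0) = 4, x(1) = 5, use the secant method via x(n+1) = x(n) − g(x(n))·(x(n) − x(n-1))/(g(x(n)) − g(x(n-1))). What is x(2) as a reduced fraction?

14/3

g(4) = −6, g(5) = 3. x(2) = 5 − 3·(5 − 4)/(3 − (−6)) = 14/3.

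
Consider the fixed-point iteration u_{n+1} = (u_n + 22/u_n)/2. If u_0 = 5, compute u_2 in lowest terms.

4409/940

u_1 = (5 + 22/5)/2 = 47/10.
u_2 = (47/10 + 22/(47/10))/2 = 4409/940.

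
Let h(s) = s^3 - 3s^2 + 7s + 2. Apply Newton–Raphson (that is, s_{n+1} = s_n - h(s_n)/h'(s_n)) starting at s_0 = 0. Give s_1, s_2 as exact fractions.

s_1 = -2/7, s_2 = -786/3073

h'(s) = 3s^2 - 6s + 7.
h(0) = 2, h'(0) = 7, so s_1 = 0 - 2/7 = -2/7.
h(-2/7) = -92/343, h'(-2/7) = 439/49, so s_2 = (-2/7) - (-92/343)/(439/49) = -786/3073.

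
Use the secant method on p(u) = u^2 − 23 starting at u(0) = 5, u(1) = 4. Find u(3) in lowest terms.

p(5) = 2, p(4) = −7. u(2) = 4 − (−7)·(4 − 5)/((−7) − 2) = 43/9.
p(4) = −7, p(43/9) = −14/81. u(3) = (43/9) − (−14/81)·((43/9) − 4)/((−14/81) − (−7)) = 379/79.

379/79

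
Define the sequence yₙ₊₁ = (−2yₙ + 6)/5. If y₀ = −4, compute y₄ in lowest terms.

458/625

y₁ = (−2·(−4) + 6)/5 = 14/5.
y₂ = (−2·(14/5) + 6)/5 = 2/25.
y₃ = (−2·(2/25) + 6)/5 = 146/125.
y₄ = (−2·(146/125) + 6)/5 = 458/625.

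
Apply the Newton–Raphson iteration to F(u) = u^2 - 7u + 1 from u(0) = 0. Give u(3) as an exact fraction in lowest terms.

F'(u) = 2u - 7.
F(0) = 1, F'(0) = -7, so u(1) = 0 - 1/(-7) = 1/7.
F(1/7) = 1/49, F'(1/7) = -47/7, so u(2) = (1/7) - (1/49)/(-47/7) = 48/329.
F(48/329) = 1/108241, F'(48/329) = -2207/329, so u(3) = (48/329) - (1/108241)/(-2207/329) = 105937/726103.

105937/726103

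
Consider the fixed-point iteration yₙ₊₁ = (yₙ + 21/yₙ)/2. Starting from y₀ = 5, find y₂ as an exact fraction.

y₁ = (5 + 21/5)/2 = 23/5.
y₂ = (23/5 + 21/(23/5))/2 = 527/115.

527/115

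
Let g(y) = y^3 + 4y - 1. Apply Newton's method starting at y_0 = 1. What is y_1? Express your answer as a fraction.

g'(y) = 3y^2 + 4.
g(1) = 4, g'(1) = 7, so y_1 = 1 - 4/7 = 3/7.

3/7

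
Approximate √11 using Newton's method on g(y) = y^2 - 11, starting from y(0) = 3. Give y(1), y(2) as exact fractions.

y(1) = 10/3, y(2) = 199/60

g'(y) = 2y.
g(3) = -2, g'(3) = 6, so y(1) = 3 - (-2)/6 = 10/3.
g(10/3) = 1/9, g'(10/3) = 20/3, so y(2) = (10/3) - (1/9)/(20/3) = 199/60.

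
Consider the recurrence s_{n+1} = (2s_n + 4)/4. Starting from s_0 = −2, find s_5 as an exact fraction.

s_1 = (2·(−2) + 4)/4 = 0.
s_2 = (2·0 + 4)/4 = 1.
s_3 = (2·1 + 4)/4 = 3/2.
s_4 = (2·(3/2) + 4)/4 = 7/4.
s_5 = (2·(7/4) + 4)/4 = 15/8.

15/8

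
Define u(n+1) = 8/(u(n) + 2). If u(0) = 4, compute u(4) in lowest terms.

44/21

u(1) = 8/(4 + 2) = 4/3.
u(2) = 8/(4/3 + 2) = 12/5.
u(3) = 8/(12/5 + 2) = 20/11.
u(4) = 8/(20/11 + 2) = 44/21.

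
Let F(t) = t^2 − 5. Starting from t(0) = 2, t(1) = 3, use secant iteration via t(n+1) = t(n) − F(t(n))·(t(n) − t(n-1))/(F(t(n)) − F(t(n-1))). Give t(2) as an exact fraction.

F(2) = −1, F(3) = 4. t(2) = 3 − 4·(3 − 2)/(4 − (−1)) = 11/5.

11/5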